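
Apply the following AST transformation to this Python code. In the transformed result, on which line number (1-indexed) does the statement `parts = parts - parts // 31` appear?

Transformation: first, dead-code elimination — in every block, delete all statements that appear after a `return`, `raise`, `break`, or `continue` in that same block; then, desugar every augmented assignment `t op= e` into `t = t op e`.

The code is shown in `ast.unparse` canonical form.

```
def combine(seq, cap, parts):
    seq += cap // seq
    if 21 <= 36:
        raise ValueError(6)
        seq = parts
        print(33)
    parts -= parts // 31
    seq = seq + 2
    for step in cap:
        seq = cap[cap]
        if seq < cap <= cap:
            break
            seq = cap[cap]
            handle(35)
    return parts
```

5

Transformed code:
def combine(seq, cap, parts):
    seq = seq + cap // seq
    if 21 <= 36:
        raise ValueError(6)
    parts = parts - parts // 31
    seq = seq + 2
    for step in cap:
        seq = cap[cap]
        if seq < cap <= cap:
            break
    return parts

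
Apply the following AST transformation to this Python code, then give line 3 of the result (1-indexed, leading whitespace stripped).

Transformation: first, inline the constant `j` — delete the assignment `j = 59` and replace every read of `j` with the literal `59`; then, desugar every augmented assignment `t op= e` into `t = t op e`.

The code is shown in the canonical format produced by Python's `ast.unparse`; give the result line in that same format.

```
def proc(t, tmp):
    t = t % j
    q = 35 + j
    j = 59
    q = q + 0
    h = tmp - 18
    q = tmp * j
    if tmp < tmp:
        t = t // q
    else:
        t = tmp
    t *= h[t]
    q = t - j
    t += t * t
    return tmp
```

q = 35 + 59

Transformed code:
def proc(t, tmp):
    t = t % 59
    q = 35 + 59
    q = q + 0
    h = tmp - 18
    q = tmp * 59
    if tmp < tmp:
        t = t // q
    else:
        t = tmp
    t = t * h[t]
    q = t - 59
    t = t + t * t
    return tmp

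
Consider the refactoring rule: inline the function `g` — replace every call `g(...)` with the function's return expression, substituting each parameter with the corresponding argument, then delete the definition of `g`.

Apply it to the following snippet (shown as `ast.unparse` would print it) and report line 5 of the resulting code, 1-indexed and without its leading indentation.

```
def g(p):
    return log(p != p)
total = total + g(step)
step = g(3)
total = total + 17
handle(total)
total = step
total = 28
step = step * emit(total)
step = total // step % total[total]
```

Transformed code:
total = total + log(step != step)
step = log(3 != 3)
total = total + 17
handle(total)
total = step
total = 28
step = step * emit(total)
step = total // step % total[total]

total = step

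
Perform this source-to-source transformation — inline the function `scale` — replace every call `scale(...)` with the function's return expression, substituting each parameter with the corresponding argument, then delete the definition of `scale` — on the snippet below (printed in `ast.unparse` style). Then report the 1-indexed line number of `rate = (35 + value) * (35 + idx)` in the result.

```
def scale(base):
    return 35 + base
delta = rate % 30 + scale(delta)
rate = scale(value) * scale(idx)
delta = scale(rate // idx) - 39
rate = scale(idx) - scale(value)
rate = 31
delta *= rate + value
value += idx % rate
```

2

Transformed code:
delta = rate % 30 + (35 + delta)
rate = (35 + value) * (35 + idx)
delta = 35 + rate // idx - 39
rate = 35 + idx - (35 + value)
rate = 31
delta *= rate + value
value += idx % rate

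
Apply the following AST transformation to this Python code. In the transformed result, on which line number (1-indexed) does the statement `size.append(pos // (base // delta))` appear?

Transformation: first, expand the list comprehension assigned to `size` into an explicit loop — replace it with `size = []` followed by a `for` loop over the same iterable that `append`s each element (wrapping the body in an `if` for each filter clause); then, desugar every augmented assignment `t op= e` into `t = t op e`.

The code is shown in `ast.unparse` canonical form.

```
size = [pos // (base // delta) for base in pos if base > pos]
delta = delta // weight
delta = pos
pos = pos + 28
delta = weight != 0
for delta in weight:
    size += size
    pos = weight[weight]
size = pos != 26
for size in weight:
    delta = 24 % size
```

Transformed code:
size = []
for base in pos:
    if base > pos:
        size.append(pos // (base // delta))
delta = delta // weight
delta = pos
pos = pos + 28
delta = weight != 0
for delta in weight:
    size = size + size
    pos = weight[weight]
size = pos != 26
for size in weight:
    delta = 24 % size

4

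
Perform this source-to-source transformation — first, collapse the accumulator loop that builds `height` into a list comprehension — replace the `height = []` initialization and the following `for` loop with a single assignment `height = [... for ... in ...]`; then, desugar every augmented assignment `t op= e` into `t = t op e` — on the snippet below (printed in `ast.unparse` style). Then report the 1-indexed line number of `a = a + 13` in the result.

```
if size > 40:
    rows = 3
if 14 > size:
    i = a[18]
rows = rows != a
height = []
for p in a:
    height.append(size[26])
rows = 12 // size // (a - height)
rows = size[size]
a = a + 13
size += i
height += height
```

Transformed code:
if size > 40:
    rows = 3
if 14 > size:
    i = a[18]
rows = rows != a
height = [size[26] for p in a]
rows = 12 // size // (a - height)
rows = size[size]
a = a + 13
size = size + i
height = height + height

9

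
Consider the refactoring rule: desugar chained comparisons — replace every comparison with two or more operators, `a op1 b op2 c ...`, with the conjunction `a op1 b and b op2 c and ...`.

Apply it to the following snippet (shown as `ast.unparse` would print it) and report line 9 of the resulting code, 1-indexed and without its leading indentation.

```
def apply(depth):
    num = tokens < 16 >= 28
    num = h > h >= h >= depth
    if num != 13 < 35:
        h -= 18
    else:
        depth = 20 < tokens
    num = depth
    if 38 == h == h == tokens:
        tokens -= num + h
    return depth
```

Transformed code:
def apply(depth):
    num = tokens < 16 and 16 >= 28
    num = h > h and h >= h and (h >= depth)
    if num != 13 and 13 < 35:
        h -= 18
    else:
        depth = 20 < tokens
    num = depth
    if 38 == h and h == h and (h == tokens):
        tokens -= num + h
    return depth

if 38 == h and h == h and (h == tokens):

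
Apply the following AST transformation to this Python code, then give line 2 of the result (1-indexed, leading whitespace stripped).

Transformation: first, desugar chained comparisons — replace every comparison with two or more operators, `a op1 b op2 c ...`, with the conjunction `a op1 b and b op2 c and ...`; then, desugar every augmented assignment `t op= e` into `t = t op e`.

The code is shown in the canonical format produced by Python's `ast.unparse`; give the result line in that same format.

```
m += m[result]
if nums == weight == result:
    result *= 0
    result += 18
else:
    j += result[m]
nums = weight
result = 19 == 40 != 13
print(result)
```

if nums == weight and weight == result:

Transformed code:
m = m + m[result]
if nums == weight and weight == result:
    result = result * 0
    result = result + 18
else:
    j = j + result[m]
nums = weight
result = 19 == 40 and 40 != 13
print(result)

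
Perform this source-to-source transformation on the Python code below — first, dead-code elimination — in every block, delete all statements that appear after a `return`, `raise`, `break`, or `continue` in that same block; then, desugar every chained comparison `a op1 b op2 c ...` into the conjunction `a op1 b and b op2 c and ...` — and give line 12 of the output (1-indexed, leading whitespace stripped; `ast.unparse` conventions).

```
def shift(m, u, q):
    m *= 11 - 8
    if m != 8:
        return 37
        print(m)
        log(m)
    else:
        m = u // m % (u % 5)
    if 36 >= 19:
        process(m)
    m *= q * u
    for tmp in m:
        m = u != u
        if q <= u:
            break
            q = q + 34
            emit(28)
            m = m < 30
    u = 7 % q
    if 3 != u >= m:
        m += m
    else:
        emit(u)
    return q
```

Transformed code:
def shift(m, u, q):
    m *= 11 - 8
    if m != 8:
        return 37
    else:
        m = u // m % (u % 5)
    if 36 >= 19:
        process(m)
    m *= q * u
    for tmp in m:
        m = u != u
        if q <= u:
            break
    u = 7 % q
    if 3 != u and u >= m:
        m += m
    else:
        emit(u)
    return q

if q <= u:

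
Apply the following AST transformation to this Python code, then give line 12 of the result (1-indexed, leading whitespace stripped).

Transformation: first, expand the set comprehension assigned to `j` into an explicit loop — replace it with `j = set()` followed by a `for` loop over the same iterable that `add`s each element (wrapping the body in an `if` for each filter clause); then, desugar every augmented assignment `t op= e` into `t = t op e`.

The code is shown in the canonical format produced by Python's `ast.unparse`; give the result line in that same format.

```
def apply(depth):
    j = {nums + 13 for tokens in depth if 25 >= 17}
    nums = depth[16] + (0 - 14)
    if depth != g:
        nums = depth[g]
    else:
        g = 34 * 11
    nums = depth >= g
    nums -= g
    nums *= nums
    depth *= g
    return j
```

nums = nums - g

Transformed code:
def apply(depth):
    j = set()
    for tokens in depth:
        if 25 >= 17:
            j.add(nums + 13)
    nums = depth[16] + (0 - 14)
    if depth != g:
        nums = depth[g]
    else:
        g = 34 * 11
    nums = depth >= g
    nums = nums - g
    nums = nums * nums
    depth = depth * g
    return j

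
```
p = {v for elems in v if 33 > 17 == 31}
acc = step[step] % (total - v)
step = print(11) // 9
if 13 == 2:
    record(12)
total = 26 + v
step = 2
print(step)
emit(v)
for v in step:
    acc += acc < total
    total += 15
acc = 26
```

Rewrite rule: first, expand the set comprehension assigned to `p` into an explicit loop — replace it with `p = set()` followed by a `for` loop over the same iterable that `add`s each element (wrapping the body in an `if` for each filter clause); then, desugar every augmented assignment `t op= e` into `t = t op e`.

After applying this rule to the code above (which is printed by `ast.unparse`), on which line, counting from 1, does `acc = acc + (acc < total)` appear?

Transformed code:
p = set()
for elems in v:
    if 33 > 17 == 31:
        p.add(v)
acc = step[step] % (total - v)
step = print(11) // 9
if 13 == 2:
    record(12)
total = 26 + v
step = 2
print(step)
emit(v)
for v in step:
    acc = acc + (acc < total)
    total = total + 15
acc = 26

14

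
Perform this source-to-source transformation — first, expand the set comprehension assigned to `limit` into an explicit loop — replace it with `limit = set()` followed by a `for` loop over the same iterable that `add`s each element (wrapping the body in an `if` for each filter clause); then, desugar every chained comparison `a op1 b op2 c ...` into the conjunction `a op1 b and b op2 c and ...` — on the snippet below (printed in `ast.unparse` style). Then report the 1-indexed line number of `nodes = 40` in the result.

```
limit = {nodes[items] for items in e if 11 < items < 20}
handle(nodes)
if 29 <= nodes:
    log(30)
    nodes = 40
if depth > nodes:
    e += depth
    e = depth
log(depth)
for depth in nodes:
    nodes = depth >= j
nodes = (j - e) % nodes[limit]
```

Transformed code:
limit = set()
for items in e:
    if 11 < items and items < 20:
        limit.add(nodes[items])
handle(nodes)
if 29 <= nodes:
    log(30)
    nodes = 40
if depth > nodes:
    e += depth
    e = depth
log(depth)
for depth in nodes:
    nodes = depth >= j
nodes = (j - e) % nodes[limit]

8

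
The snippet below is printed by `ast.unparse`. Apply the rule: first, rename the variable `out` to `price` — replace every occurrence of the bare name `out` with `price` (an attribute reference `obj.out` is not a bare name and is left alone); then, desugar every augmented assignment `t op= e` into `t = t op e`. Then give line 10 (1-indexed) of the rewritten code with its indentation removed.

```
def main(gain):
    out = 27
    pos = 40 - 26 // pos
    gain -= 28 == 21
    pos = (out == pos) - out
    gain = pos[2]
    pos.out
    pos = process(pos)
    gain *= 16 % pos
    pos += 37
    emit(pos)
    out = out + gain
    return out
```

Transformed code:
def main(gain):
    price = 27
    pos = 40 - 26 // pos
    gain = gain - (28 == 21)
    pos = (price == pos) - price
    gain = pos[2]
    pos.out
    pos = process(pos)
    gain = gain * (16 % pos)
    pos = pos + 37
    emit(pos)
    price = price + gain
    return price

pos = pos + 37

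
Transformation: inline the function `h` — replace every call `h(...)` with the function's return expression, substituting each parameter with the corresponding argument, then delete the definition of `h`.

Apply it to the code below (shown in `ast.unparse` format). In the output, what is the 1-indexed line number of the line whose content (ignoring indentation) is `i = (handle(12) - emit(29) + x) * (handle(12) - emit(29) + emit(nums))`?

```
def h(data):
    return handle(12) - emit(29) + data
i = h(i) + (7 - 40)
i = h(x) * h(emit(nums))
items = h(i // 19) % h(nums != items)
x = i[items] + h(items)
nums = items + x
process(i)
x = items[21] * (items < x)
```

Transformed code:
i = handle(12) - emit(29) + i + (7 - 40)
i = (handle(12) - emit(29) + x) * (handle(12) - emit(29) + emit(nums))
items = (handle(12) - emit(29) + i // 19) % (handle(12) - emit(29) + (nums != items))
x = i[items] + (handle(12) - emit(29) + items)
nums = items + x
process(i)
x = items[21] * (items < x)

2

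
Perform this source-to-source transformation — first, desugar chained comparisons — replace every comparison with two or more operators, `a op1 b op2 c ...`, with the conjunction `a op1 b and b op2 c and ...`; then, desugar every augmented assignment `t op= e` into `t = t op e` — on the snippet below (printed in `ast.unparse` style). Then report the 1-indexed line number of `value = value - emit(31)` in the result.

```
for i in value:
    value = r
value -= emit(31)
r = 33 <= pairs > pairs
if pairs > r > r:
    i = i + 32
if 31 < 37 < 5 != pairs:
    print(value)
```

3

Transformed code:
for i in value:
    value = r
value = value - emit(31)
r = 33 <= pairs and pairs > pairs
if pairs > r and r > r:
    i = i + 32
if 31 < 37 and 37 < 5 and (5 != pairs):
    print(value)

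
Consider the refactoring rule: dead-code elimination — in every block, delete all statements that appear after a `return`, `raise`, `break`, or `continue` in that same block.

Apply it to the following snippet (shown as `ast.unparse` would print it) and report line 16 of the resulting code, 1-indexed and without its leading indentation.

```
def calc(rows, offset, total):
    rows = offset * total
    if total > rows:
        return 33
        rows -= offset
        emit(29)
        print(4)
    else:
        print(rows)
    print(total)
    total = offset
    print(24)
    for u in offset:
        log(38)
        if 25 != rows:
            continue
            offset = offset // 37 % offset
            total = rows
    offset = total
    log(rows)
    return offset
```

return offset

Transformed code:
def calc(rows, offset, total):
    rows = offset * total
    if total > rows:
        return 33
    else:
        print(rows)
    print(total)
    total = offset
    print(24)
    for u in offset:
        log(38)
        if 25 != rows:
            continue
    offset = total
    log(rows)
    return offset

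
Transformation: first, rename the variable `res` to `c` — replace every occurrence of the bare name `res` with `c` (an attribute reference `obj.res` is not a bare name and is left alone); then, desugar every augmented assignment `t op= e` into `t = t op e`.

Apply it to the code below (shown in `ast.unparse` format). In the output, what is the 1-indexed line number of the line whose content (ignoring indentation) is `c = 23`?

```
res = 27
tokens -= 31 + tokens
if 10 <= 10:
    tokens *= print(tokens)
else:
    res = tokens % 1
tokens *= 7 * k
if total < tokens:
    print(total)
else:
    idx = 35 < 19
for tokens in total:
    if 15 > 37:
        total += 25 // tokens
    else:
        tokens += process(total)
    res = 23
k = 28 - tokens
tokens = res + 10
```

Transformed code:
c = 27
tokens = tokens - (31 + tokens)
if 10 <= 10:
    tokens = tokens * print(tokens)
else:
    c = tokens % 1
tokens = tokens * (7 * k)
if total < tokens:
    print(total)
else:
    idx = 35 < 19
for tokens in total:
    if 15 > 37:
        total = total + 25 // tokens
    else:
        tokens = tokens + process(total)
    c = 23
k = 28 - tokens
tokens = c + 10

17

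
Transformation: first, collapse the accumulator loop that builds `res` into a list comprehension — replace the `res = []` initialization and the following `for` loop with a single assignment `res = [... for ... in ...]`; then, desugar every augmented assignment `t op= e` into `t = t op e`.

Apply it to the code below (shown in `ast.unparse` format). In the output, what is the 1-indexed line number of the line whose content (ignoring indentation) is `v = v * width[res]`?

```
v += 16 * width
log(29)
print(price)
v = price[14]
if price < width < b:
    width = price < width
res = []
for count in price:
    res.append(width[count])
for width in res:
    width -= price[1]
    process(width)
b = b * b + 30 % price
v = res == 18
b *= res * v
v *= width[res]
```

14

Transformed code:
v = v + 16 * width
log(29)
print(price)
v = price[14]
if price < width < b:
    width = price < width
res = [width[count] for count in price]
for width in res:
    width = width - price[1]
    process(width)
b = b * b + 30 % price
v = res == 18
b = b * (res * v)
v = v * width[res]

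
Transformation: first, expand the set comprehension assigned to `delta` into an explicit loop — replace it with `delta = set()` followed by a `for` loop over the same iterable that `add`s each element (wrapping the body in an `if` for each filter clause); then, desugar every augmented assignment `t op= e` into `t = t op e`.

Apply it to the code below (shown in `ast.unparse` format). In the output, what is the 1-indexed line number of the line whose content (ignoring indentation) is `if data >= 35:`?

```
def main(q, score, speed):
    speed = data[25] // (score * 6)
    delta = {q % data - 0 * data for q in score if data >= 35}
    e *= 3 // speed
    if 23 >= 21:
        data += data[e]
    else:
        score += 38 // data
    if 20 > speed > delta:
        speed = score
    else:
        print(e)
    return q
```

Transformed code:
def main(q, score, speed):
    speed = data[25] // (score * 6)
    delta = set()
    for q in score:
        if data >= 35:
            delta.add(q % data - 0 * data)
    e = e * (3 // speed)
    if 23 >= 21:
        data = data + data[e]
    else:
        score = score + 38 // data
    if 20 > speed > delta:
        speed = score
    else:
        print(e)
    return q

5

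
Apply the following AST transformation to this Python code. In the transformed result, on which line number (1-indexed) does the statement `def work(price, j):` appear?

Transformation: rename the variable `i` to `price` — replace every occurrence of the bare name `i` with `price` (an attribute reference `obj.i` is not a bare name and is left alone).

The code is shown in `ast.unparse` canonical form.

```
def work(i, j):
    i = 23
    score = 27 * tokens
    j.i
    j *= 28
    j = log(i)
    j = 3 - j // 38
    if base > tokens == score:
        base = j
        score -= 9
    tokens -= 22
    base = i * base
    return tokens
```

Transformed code:
def work(price, j):
    price = 23
    score = 27 * tokens
    j.i
    j *= 28
    j = log(price)
    j = 3 - j // 38
    if base > tokens == score:
        base = j
        score -= 9
    tokens -= 22
    base = price * base
    return tokens

1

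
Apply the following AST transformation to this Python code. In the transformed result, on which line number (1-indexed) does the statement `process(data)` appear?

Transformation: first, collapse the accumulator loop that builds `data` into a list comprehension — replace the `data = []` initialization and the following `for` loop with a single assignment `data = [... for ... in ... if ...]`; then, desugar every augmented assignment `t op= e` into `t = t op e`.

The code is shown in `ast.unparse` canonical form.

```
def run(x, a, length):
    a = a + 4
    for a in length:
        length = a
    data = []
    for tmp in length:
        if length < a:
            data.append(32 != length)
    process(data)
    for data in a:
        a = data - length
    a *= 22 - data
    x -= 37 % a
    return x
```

6

Transformed code:
def run(x, a, length):
    a = a + 4
    for a in length:
        length = a
    data = [32 != length for tmp in length if length < a]
    process(data)
    for data in a:
        a = data - length
    a = a * (22 - data)
    x = x - 37 % a
    return x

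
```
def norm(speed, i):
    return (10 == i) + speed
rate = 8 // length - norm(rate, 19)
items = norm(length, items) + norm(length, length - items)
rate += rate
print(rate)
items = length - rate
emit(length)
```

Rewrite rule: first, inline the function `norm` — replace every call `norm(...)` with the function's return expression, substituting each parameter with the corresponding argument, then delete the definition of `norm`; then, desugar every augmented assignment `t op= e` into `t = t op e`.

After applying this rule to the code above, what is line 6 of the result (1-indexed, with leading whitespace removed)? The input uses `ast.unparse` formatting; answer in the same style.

Transformed code:
rate = 8 // length - ((10 == 19) + rate)
items = (10 == items) + length + ((10 == length - items) + length)
rate = rate + rate
print(rate)
items = length - rate
emit(length)

emit(length)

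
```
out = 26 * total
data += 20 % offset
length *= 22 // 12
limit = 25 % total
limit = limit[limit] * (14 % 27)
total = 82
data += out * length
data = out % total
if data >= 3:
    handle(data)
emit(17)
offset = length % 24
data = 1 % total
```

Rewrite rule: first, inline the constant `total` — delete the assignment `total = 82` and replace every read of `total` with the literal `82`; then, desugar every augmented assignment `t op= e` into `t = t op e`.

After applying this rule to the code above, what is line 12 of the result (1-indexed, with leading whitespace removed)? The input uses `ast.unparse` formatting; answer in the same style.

Transformed code:
out = 26 * 82
data = data + 20 % offset
length = length * (22 // 12)
limit = 25 % 82
limit = limit[limit] * (14 % 27)
data = data + out * length
data = out % 82
if data >= 3:
    handle(data)
emit(17)
offset = length % 24
data = 1 % 82

data = 1 % 82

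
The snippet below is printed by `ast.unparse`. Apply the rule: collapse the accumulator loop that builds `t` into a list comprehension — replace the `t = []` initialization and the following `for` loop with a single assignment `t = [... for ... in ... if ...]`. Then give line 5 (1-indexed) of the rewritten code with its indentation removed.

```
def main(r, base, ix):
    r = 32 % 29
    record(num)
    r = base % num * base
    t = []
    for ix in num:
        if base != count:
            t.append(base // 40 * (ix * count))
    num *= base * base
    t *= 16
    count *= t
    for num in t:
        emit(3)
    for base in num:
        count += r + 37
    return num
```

t = [base // 40 * (ix * count) for ix in num if base != count]

Transformed code:
def main(r, base, ix):
    r = 32 % 29
    record(num)
    r = base % num * base
    t = [base // 40 * (ix * count) for ix in num if base != count]
    num *= base * base
    t *= 16
    count *= t
    for num in t:
        emit(3)
    for base in num:
        count += r + 37
    return num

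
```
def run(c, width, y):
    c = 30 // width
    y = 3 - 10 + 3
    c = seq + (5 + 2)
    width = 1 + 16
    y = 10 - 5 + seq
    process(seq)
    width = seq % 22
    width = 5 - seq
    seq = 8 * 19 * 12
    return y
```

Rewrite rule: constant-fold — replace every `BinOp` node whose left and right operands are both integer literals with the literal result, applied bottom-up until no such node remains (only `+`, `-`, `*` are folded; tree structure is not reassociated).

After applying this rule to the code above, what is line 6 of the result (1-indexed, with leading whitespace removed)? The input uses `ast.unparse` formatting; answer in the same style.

Transformed code:
def run(c, width, y):
    c = 30 // width
    y = -4
    c = seq + 7
    width = 17
    y = 5 + seq
    process(seq)
    width = seq % 22
    width = 5 - seq
    seq = 1824
    return y

y = 5 + seq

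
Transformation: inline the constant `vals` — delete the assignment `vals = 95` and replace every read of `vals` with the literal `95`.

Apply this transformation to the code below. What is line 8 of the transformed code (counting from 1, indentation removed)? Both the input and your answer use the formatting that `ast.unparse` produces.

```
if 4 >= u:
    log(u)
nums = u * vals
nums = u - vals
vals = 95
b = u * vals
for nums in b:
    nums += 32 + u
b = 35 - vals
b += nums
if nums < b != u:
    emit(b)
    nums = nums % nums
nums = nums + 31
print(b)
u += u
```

b = 35 - 95

Transformed code:
if 4 >= u:
    log(u)
nums = u * 95
nums = u - 95
b = u * 95
for nums in b:
    nums += 32 + u
b = 35 - 95
b += nums
if nums < b != u:
    emit(b)
    nums = nums % nums
nums = nums + 31
print(b)
u += u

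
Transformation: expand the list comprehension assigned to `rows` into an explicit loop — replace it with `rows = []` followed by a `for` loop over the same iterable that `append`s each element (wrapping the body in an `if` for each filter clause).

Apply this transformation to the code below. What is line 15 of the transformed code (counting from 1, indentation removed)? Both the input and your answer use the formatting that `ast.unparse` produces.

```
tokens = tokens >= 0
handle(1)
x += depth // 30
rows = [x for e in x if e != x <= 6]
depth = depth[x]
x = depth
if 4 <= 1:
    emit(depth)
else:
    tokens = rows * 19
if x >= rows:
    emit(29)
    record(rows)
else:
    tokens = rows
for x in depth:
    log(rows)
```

Transformed code:
tokens = tokens >= 0
handle(1)
x += depth // 30
rows = []
for e in x:
    if e != x <= 6:
        rows.append(x)
depth = depth[x]
x = depth
if 4 <= 1:
    emit(depth)
else:
    tokens = rows * 19
if x >= rows:
    emit(29)
    record(rows)
else:
    tokens = rows
for x in depth:
    log(rows)

emit(29)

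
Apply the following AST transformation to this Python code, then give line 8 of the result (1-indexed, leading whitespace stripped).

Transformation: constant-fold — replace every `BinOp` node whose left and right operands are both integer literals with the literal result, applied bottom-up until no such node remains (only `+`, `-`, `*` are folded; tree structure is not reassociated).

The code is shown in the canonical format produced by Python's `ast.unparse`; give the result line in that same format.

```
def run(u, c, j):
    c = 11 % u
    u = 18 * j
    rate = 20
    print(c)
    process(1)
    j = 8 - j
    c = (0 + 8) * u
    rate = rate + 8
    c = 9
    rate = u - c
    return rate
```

Transformed code:
def run(u, c, j):
    c = 11 % u
    u = 18 * j
    rate = 20
    print(c)
    process(1)
    j = 8 - j
    c = 8 * u
    rate = rate + 8
    c = 9
    rate = u - c
    return rate

c = 8 * u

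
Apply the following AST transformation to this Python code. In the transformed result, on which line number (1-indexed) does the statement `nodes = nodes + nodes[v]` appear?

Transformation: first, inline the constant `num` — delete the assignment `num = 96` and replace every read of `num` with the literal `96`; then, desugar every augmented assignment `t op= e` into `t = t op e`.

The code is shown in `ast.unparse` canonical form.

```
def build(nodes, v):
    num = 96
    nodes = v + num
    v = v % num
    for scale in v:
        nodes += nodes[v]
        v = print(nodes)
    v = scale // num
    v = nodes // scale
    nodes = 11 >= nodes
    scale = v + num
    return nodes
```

5

Transformed code:
def build(nodes, v):
    nodes = v + 96
    v = v % 96
    for scale in v:
        nodes = nodes + nodes[v]
        v = print(nodes)
    v = scale // 96
    v = nodes // scale
    nodes = 11 >= nodes
    scale = v + 96
    return nodes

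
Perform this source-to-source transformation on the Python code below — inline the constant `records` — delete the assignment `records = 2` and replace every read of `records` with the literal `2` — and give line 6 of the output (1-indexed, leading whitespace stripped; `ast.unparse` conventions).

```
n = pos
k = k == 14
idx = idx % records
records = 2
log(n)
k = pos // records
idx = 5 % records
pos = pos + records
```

idx = 5 % 2

Transformed code:
n = pos
k = k == 14
idx = idx % 2
log(n)
k = pos // 2
idx = 5 % 2
pos = pos + 2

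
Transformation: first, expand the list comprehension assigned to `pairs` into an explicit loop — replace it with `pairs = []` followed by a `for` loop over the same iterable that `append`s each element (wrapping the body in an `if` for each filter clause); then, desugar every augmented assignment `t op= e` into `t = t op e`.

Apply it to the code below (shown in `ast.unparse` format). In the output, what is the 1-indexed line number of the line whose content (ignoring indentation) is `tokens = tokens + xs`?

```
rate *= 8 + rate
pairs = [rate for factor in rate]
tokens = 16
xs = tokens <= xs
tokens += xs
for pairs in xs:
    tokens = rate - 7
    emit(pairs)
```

7

Transformed code:
rate = rate * (8 + rate)
pairs = []
for factor in rate:
    pairs.append(rate)
tokens = 16
xs = tokens <= xs
tokens = tokens + xs
for pairs in xs:
    tokens = rate - 7
    emit(pairs)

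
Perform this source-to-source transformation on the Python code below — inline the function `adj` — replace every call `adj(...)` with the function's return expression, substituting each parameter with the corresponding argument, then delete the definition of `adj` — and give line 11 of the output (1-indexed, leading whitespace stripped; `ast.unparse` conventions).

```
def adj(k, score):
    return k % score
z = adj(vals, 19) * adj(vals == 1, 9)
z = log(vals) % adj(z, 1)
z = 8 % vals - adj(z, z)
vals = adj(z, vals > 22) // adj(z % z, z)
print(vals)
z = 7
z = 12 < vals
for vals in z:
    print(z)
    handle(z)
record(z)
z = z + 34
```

Transformed code:
z = vals % 19 * ((vals == 1) % 9)
z = log(vals) % (z % 1)
z = 8 % vals - z % z
vals = z % (vals > 22) // (z % z % z)
print(vals)
z = 7
z = 12 < vals
for vals in z:
    print(z)
    handle(z)
record(z)
z = z + 34

record(z)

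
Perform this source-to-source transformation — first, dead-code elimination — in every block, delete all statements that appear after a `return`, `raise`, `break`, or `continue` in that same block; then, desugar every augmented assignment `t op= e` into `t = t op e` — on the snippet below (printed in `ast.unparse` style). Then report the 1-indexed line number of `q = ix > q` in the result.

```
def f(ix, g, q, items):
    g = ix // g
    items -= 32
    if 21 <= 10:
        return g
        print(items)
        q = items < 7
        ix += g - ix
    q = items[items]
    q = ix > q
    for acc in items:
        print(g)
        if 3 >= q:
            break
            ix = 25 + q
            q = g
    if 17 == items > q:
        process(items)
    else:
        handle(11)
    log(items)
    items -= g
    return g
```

7

Transformed code:
def f(ix, g, q, items):
    g = ix // g
    items = items - 32
    if 21 <= 10:
        return g
    q = items[items]
    q = ix > q
    for acc in items:
        print(g)
        if 3 >= q:
            break
    if 17 == items > q:
        process(items)
    else:
        handle(11)
    log(items)
    items = items - g
    return g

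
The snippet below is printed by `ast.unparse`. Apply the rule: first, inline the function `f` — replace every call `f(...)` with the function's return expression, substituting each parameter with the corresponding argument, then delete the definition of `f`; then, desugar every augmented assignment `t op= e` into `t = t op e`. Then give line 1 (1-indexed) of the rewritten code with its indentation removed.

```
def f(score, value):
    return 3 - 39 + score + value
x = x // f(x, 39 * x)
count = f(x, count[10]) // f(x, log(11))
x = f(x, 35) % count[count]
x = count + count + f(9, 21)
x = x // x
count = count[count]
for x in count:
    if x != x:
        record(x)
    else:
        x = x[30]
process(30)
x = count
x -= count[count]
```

x = x // (3 - 39 + x + 39 * x)

Transformed code:
x = x // (3 - 39 + x + 39 * x)
count = (3 - 39 + x + count[10]) // (3 - 39 + x + log(11))
x = (3 - 39 + x + 35) % count[count]
x = count + count + (3 - 39 + 9 + 21)
x = x // x
count = count[count]
for x in count:
    if x != x:
        record(x)
    else:
        x = x[30]
process(30)
x = count
x = x - count[count]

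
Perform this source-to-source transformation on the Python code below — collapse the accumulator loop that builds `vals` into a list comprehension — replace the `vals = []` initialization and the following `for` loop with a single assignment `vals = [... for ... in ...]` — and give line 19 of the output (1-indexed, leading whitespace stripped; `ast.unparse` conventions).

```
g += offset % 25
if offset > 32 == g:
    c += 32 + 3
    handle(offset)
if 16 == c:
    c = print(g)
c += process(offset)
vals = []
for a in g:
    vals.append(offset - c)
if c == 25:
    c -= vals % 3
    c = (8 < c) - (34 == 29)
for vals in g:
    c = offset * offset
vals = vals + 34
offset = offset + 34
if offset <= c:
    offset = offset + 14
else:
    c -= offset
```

Transformed code:
g += offset % 25
if offset > 32 == g:
    c += 32 + 3
    handle(offset)
if 16 == c:
    c = print(g)
c += process(offset)
vals = [offset - c for a in g]
if c == 25:
    c -= vals % 3
    c = (8 < c) - (34 == 29)
for vals in g:
    c = offset * offset
vals = vals + 34
offset = offset + 34
if offset <= c:
    offset = offset + 14
else:
    c -= offset

c -= offset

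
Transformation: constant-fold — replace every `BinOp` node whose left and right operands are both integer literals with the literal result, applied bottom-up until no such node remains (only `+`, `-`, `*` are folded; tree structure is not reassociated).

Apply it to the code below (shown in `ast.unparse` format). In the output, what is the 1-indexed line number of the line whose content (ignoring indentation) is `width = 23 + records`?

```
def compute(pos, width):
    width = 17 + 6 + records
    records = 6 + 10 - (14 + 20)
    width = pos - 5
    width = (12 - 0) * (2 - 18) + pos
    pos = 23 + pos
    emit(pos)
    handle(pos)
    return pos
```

2

Transformed code:
def compute(pos, width):
    width = 23 + records
    records = -18
    width = pos - 5
    width = -192 + pos
    pos = 23 + pos
    emit(pos)
    handle(pos)
    return pos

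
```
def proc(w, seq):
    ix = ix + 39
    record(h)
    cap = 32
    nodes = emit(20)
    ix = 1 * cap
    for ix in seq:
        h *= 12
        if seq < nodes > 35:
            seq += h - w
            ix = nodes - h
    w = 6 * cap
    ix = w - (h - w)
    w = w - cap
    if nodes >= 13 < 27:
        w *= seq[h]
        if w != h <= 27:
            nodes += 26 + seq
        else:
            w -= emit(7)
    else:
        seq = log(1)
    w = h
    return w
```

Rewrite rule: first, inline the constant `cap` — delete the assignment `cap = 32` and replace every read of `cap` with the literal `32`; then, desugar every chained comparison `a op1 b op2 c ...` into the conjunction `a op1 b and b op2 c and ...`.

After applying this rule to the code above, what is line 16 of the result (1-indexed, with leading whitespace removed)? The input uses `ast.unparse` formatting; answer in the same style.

Transformed code:
def proc(w, seq):
    ix = ix + 39
    record(h)
    nodes = emit(20)
    ix = 1 * 32
    for ix in seq:
        h *= 12
        if seq < nodes and nodes > 35:
            seq += h - w
            ix = nodes - h
    w = 6 * 32
    ix = w - (h - w)
    w = w - 32
    if nodes >= 13 and 13 < 27:
        w *= seq[h]
        if w != h and h <= 27:
            nodes += 26 + seq
        else:
            w -= emit(7)
    else:
        seq = log(1)
    w = h
    return w

if w != h and h <= 27:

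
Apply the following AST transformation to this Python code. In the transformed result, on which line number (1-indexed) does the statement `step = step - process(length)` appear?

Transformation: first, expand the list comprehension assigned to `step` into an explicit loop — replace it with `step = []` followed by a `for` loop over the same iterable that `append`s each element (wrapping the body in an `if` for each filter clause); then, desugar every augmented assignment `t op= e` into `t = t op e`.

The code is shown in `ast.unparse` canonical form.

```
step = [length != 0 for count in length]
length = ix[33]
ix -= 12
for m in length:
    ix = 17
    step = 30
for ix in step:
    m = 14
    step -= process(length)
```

Transformed code:
step = []
for count in length:
    step.append(length != 0)
length = ix[33]
ix = ix - 12
for m in length:
    ix = 17
    step = 30
for ix in step:
    m = 14
    step = step - process(length)

11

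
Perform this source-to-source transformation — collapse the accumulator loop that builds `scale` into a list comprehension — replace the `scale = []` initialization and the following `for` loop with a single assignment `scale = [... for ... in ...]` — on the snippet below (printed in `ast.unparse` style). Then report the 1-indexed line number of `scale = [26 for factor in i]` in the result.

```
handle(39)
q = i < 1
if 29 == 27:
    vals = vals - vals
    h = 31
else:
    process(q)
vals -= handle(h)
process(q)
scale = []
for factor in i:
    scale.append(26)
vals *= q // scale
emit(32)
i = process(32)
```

Transformed code:
handle(39)
q = i < 1
if 29 == 27:
    vals = vals - vals
    h = 31
else:
    process(q)
vals -= handle(h)
process(q)
scale = [26 for factor in i]
vals *= q // scale
emit(32)
i = process(32)

10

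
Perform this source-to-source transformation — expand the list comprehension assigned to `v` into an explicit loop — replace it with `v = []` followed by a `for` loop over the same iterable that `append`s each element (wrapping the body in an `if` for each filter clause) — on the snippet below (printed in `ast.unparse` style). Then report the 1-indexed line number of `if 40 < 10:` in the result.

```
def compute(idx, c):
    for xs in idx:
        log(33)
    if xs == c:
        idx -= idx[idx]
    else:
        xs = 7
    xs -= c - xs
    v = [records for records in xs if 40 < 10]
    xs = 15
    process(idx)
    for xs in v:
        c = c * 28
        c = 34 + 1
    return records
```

Transformed code:
def compute(idx, c):
    for xs in idx:
        log(33)
    if xs == c:
        idx -= idx[idx]
    else:
        xs = 7
    xs -= c - xs
    v = []
    for records in xs:
        if 40 < 10:
            v.append(records)
    xs = 15
    process(idx)
    for xs in v:
        c = c * 28
        c = 34 + 1
    return records

11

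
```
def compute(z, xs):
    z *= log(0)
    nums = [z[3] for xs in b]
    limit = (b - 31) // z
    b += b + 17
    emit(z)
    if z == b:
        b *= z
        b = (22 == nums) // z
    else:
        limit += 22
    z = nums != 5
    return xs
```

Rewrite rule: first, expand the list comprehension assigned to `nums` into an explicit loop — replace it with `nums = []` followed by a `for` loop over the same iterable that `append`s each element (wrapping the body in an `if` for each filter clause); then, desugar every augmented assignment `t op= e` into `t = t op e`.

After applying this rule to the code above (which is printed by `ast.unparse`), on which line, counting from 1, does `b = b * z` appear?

Transformed code:
def compute(z, xs):
    z = z * log(0)
    nums = []
    for xs in b:
        nums.append(z[3])
    limit = (b - 31) // z
    b = b + (b + 17)
    emit(z)
    if z == b:
        b = b * z
        b = (22 == nums) // z
    else:
        limit = limit + 22
    z = nums != 5
    return xs

10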